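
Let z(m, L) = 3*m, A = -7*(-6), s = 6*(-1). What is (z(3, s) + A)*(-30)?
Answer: -1530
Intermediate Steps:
s = -6
A = 42
(z(3, s) + A)*(-30) = (3*3 + 42)*(-30) = (9 + 42)*(-30) = 51*(-30) = -1530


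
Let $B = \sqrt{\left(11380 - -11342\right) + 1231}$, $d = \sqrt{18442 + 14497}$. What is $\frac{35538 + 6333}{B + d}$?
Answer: $\frac{41871}{\sqrt{23953} + \sqrt{32939}} \approx 124.52$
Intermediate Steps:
$d = \sqrt{32939} \approx 181.49$
$B = \sqrt{23953}$ ($B = \sqrt{\left(11380 + 11342\right) + 1231} = \sqrt{22722 + 1231} = \sqrt{23953} \approx 154.77$)
$\frac{35538 + 6333}{B + d} = \frac{35538 + 6333}{\sqrt{23953} + \sqrt{32939}} = \frac{41871}{\sqrt{23953} + \sqrt{32939}}$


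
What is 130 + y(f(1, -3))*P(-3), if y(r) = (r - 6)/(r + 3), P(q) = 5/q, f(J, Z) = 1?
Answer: 1585/12 ≈ 132.08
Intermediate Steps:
y(r) = (-6 + r)/(3 + r)
130 + y(f(1, -3))*P(-3) = 130 + ((-6 + 1)/(3 + 1))*(5/(-3)) = 130 + (-5/4)*(5*(-⅓)) = 130 + ((¼)*(-5))*(-5/3) = 130 - 5/4*(-5/3) = 130 + 25/12 = 1585/12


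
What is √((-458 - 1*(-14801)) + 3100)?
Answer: √17443 ≈ 132.07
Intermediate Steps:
√((-458 - 1*(-14801)) + 3100) = √((-458 + 14801) + 3100) = √(14343 + 3100) = √17443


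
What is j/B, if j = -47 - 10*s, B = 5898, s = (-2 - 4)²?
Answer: -407/5898 ≈ -0.069006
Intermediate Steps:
s = 36 (s = (-6)² = 36)
j = -407 (j = -47 - 10*36 = -47 - 360 = -407)
j/B = -407/5898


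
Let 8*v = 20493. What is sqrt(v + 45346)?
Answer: sqrt(766522)/4 ≈ 218.88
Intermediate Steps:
v = 20493/8 (v = (1/8)*20493 = 20493/8 ≈ 2561.6)
sqrt(v + 45346) = sqrt(20493/8 + 45346) = sqrt(383261/8) = sqrt(766522)/4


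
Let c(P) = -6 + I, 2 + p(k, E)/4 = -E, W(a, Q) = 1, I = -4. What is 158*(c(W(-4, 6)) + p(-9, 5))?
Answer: -6004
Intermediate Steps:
p(k, E) = -8 - 4*E (p(k, E) = -8 + 4*(-E) = -8 - 4*E)
c(P) = -10 (c(P) = -6 - 4 = -10)
158*(c(W(-4, 6)) + p(-9, 5)) = 158*(-10 + (-8 - 4*5)) = 158*(-10 + (-8 - 20)) = 158*(-10 - 28) = 158*(-38) = -6004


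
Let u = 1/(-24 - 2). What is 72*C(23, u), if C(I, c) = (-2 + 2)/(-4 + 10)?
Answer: 0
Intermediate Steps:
u = -1/26 (u = 1/(-26) = -1/26 ≈ -0.038462)
C(I, c) = 0 (C(I, c) = 0/6 = 0*(⅙) = 0)
72*C(23, u) = 72*0 = 0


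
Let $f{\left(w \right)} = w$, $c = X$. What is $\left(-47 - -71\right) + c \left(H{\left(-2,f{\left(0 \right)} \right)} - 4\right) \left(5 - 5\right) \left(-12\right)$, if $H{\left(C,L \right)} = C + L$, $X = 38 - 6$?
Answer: $24$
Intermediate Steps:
$X = 32$ ($X = 38 - 6 = 32$)
$c = 32$
$\left(-47 - -71\right) + c \left(H{\left(-2,f{\left(0 \right)} \right)} - 4\right) \left(5 - 5\right) \left(-12\right) = \left(-47 - -71\right) + 32 \left(\left(-2 + 0\right) - 4\right) \left(5 - 5\right) \left(-12\right) = \left(-47 + 71\right) + 32 \left(-2 - 4\right) 0 \left(-12\right) = 24 + 32 \left(-6\right) 0 \left(-12\right) = 24 + 32 \cdot 0 \left(-12\right) = 24 + 32 \cdot 0 = 24 + 0 = 24$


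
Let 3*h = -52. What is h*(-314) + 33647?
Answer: 117269/3 ≈ 39090.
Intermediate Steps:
h = -52/3 (h = (⅓)*(-52) = -52/3 ≈ -17.333)
h*(-314) + 33647 = -52/3*(-314) + 33647 = 16328/3 + 33647 = 117269/3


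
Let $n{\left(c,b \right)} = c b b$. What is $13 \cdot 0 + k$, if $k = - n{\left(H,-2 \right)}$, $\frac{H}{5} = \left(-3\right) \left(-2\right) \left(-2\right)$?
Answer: $240$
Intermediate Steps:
$H = -60$ ($H = 5 \left(-3\right) \left(-2\right) \left(-2\right) = 5 \cdot 6 \left(-2\right) = 5 \left(-12\right) = -60$)
$n{\left(c,b \right)} = c b^{2}$ ($n{\left(c,b \right)} = b c b = c b^{2}$)
$k = 240$ ($k = - \left(-60\right) \left(-2\right)^{2} = - \left(-60\right) 4 = \left(-1\right) \left(-240\right) = 240$)
$13 \cdot 0 + k = 13 \cdot 0 + 240 = 0 + 240 = 240$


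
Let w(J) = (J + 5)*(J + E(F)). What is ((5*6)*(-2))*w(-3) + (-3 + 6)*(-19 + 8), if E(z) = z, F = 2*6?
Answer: -1113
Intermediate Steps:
F = 12
w(J) = (5 + J)*(12 + J) (w(J) = (J + 5)*(J + 12) = (5 + J)*(12 + J))
((5*6)*(-2))*w(-3) + (-3 + 6)*(-19 + 8) = ((5*6)*(-2))*(60 + (-3)**2 + 17*(-3)) + (-3 + 6)*(-19 + 8) = (30*(-2))*(60 + 9 - 51) + 3*(-11) = -60*18 - 33 = -1080 - 33 = -1113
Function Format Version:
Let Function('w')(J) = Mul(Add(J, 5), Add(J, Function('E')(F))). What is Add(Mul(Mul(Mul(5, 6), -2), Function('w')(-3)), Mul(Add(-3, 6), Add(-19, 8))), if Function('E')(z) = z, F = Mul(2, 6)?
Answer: -1113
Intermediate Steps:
F = 12
Function('w')(J) = Mul(Add(5, J), Add(12, J)) (Function('w')(J) = Mul(Add(J, 5), Add(J, 12)) = Mul(Add(5, J), Add(12, J)))
Add(Mul(Mul(Mul(5, 6), -2), Function('w')(-3)), Mul(Add(-3, 6), Add(-19, 8))) = Add(Mul(Mul(Mul(5, 6), -2), Add(60, Pow(-3, 2), Mul(17, -3))), Mul(Add(-3, 6), Add(-19, 8))) = Add(Mul(Mul(30, -2), Add(60, 9, -51)), Mul(3, -11)) = Add(Mul(-60, 18), -33) = Add(-1080, -33) = -1113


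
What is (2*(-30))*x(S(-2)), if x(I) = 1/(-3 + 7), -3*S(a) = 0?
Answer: -15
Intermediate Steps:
S(a) = 0 (S(a) = -⅓*0 = 0)
x(I) = ¼ (x(I) = 1/4 = ¼)
(2*(-30))*x(S(-2)) = (2*(-30))*(¼) = -60*¼ = -15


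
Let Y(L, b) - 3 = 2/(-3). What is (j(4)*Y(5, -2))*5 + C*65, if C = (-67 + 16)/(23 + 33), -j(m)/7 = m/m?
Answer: -23665/168 ≈ -140.86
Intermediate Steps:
Y(L, b) = 7/3 (Y(L, b) = 3 + 2/(-3) = 3 + 2*(-1/3) = 3 - 2/3 = 7/3)
j(m) = -7 (j(m) = -7*m/m = -7*1 = -7)
C = -51/56 ≈ -0.91071
(j(4)*Y(5, -2))*5 + C*65 = -7*7/3*5 - 51/56*65 = -49/3*5 - 3315/56 = -245/3 - 3315/56 = -23665/168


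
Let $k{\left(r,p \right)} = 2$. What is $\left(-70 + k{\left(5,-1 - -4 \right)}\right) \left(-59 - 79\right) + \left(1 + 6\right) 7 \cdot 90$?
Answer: $13794$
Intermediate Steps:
$\left(-70 + k{\left(5,-1 - -4 \right)}\right) \left(-59 - 79\right) + \left(1 + 6\right) 7 \cdot 90 = \left(-70 + 2\right) \left(-59 - 79\right) + \left(1 + 6\right) 7 \cdot 90 = \left(-68\right) \left(-138\right) + 7 \cdot 7 \cdot 90 = 9384 + 49 \cdot 90 = 9384 + 4410 = 13794$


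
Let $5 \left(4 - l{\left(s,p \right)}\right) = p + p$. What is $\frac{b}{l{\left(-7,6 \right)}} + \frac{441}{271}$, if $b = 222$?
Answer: $\frac{152169}{1084} \approx 140.38$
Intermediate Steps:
$l{\left(s,p \right)} = 4 - \frac{2 p}{5}$ ($l{\left(s,p \right)} = 4 - \frac{p + p}{5} = 4 - \frac{2 p}{5}$)
$\frac{b}{l{\left(-7,6 \right)}} + \frac{441}{271} = \frac{222}{4 - \frac{12}{5}} + \frac{441}{271} = \frac{222}{4 - \frac{12}{5}} + 441 \cdot \frac{1}{271} = \frac{222}{\frac{8}{5}} + \frac{441}{271} = 222 \cdot \frac{5}{8} + \frac{441}{271} = \frac{555}{4} + \frac{441}{271} = \frac{152169}{1084}$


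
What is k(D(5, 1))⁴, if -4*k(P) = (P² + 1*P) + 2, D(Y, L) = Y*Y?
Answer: 705911761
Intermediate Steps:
D(Y, L) = Y²
k(P) = -½ - P/4 - P²/4 (k(P) = -((P² + 1*P) + 2)/4 = -((P² + P) + 2)/4 = -((P + P²) + 2)/4 = -(2 + P + P²)/4 = -½ - P/4 - P²/4)
k(D(5, 1))⁴ = (-½ - ¼*5² - (5²)²/4)⁴ = (-½ - ¼*25 - ¼*25²)⁴ = (-½ - 25/4 - ¼*625)⁴ = (-½ - 25/4 - 625/4)⁴ = (-163)⁴ = 705911761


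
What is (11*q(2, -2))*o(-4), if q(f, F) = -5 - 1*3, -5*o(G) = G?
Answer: -352/5 ≈ -70.400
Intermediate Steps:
o(G) = -G/5
q(f, F) = -8 (q(f, F) = -5 - 3 = -8)
(11*q(2, -2))*o(-4) = (11*(-8))*(-⅕*(-4)) = -88*⅘ = -352/5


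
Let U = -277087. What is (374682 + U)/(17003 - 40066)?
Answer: -97595/23063 ≈ -4.2317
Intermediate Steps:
(374682 + U)/(17003 - 40066) = (374682 - 277087)/(17003 - 40066) = 97595/(-23063) = 97595*(-1/23063) = -97595/23063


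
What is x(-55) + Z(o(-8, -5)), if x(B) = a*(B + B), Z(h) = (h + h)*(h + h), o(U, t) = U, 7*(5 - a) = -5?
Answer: -2608/7 ≈ -372.57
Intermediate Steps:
a = 40/7 (a = 5 - ⅐*(-5) = 5 + 5/7 = 40/7 ≈ 5.7143)
Z(h) = 4*h² (Z(h) = (2*h)*(2*h) = 4*h²)
x(B) = 80*B/7 (x(B) = 40*(B + B)/7 = 40*(2*B)/7 = 80*B/7)
x(-55) + Z(o(-8, -5)) = (80/7)*(-55) + 4*(-8)² = -4400/7 + 4*64 = -4400/7 + 256 = -2608/7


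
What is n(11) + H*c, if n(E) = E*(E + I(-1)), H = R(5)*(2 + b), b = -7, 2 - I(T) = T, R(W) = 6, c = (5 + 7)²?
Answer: -4166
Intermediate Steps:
c = 144 (c = 12² = 144)
I(T) = 2 - T
H = -30 (H = 6*(2 - 7) = 6*(-5) = -30)
n(E) = E*(3 + E) (n(E) = E*(E + (2 - 1*(-1))) = E*(E + (2 + 1)) = E*(E + 3) = E*(3 + E))
n(11) + H*c = 11*(3 + 11) - 30*144 = 11*14 - 4320 = 154 - 4320 = -4166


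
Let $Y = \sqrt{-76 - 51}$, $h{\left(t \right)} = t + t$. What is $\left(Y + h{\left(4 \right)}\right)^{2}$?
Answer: $\left(8 + i \sqrt{127}\right)^{2} \approx -63.0 + 180.31 i$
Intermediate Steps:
$h{\left(t \right)} = 2 t$
$Y = i \sqrt{127}$ ($Y = \sqrt{-76 + \left(-98 + 47\right)} = \sqrt{-76 - 51} = \sqrt{-127} = i \sqrt{127} \approx 11.269 i$)
$\left(Y + h{\left(4 \right)}\right)^{2} = \left(i \sqrt{127} + 2 \cdot 4\right)^{2} = \left(i \sqrt{127} + 8\right)^{2} = \left(8 + i \sqrt{127}\right)^{2}$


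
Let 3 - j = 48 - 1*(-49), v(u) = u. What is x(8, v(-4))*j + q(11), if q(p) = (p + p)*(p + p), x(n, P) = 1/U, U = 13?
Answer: 6198/13 ≈ 476.77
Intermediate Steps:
j = -94 (j = 3 - (48 - 1*(-49)) = 3 - (48 + 49) = 3 - 1*97 = 3 - 97 = -94)
x(n, P) = 1/13
q(p) = 4*p² (q(p) = (2*p)*(2*p) = 4*p²)
x(8, v(-4))*j + q(11) = (1/13)*(-94) + 4*11² = -94/13 + 4*121 = -94/13 + 484 = 6198/13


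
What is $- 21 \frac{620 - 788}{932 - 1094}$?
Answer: $- \frac{196}{9} \approx -21.778$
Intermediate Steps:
$- 21 \frac{620 - 788}{932 - 1094} = - 21 \left(- \frac{168}{-162}\right) = - 21 \left(\left(-168\right) \left(- \frac{1}{162}\right)\right) = \left(-21\right) \frac{28}{27} = - \frac{196}{9}$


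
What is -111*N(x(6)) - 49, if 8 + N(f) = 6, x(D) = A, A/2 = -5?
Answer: 173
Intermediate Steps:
A = -10 (A = 2*(-5) = -10)
x(D) = -10
N(f) = -2 (N(f) = -8 + 6 = -2)
-111*N(x(6)) - 49 = -111*(-2) - 49 = 222 - 49 = 173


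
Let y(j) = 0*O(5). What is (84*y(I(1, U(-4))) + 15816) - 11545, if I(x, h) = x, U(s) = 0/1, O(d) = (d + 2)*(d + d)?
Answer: 4271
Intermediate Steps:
O(d) = 2*d*(2 + d) (O(d) = (2 + d)*(2*d) = 2*d*(2 + d))
U(s) = 0 (U(s) = 0*1 = 0)
y(j) = 0 (y(j) = 0*(2*5*(2 + 5)) = 0*(2*5*7) = 0*70 = 0)
(84*y(I(1, U(-4))) + 15816) - 11545 = (84*0 + 15816) - 11545 = (0 + 15816) - 11545 = 15816 - 11545 = 4271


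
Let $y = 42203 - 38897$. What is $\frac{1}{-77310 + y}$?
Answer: $- \frac{1}{74004} \approx -1.3513 \cdot 10^{-5}$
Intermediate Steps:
$y = 3306$
$\frac{1}{-77310 + y} = \frac{1}{-77310 + 3306} = \frac{1}{-74004} = - \frac{1}{74004}$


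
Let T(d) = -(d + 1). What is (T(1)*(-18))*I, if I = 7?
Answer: 252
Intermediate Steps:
T(d) = -1 - d (T(d) = -(1 + d) = -1 - d)
(T(1)*(-18))*I = ((-1 - 1*1)*(-18))*7 = ((-1 - 1)*(-18))*7 = -2*(-18)*7 = 36*7 = 252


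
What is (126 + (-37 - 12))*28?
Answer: 2156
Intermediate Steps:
(126 + (-37 - 12))*28 = (126 - 49)*28 = 77*28 = 2156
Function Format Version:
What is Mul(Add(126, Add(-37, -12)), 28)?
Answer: 2156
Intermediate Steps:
Mul(Add(126, Add(-37, -12)), 28) = Mul(Add(126, -49), 28) = Mul(77, 28) = 2156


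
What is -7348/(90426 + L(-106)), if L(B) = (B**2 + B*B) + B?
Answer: -1837/28198 ≈ -0.065146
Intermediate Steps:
L(B) = B + 2*B**2 (L(B) = (B**2 + B**2) + B = 2*B**2 + B = B + 2*B**2)
-7348/(90426 + L(-106)) = -7348/(90426 - 106*(1 + 2*(-106))) = -7348/(90426 - 106*(1 - 212)) = -7348/(90426 - 106*(-211)) = -7348/(90426 + 22366) = -7348/112792 = -7348*1/112792 = -1837/28198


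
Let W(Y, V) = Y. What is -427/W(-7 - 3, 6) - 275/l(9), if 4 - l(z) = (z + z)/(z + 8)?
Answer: -254/5 ≈ -50.800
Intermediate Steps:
l(z) = 4 - 2*z/(8 + z) (l(z) = 4 - (z + z)/(z + 8) = 4 - 2*z/(8 + z))
-427/W(-7 - 3, 6) - 275/l(9) = -427/(-7 - 3) - 275*(8 + 9)/(2*(16 + 9)) = -427/(-10) - 275/(2*25/17) = -427*(-⅒) - 275/(2*(1/17)*25) = 427/10 - 275/50/17 = 427/10 - 275*17/50 = 427/10 - 187/2 = -254/5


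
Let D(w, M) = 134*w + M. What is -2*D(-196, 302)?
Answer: 51924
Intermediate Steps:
D(w, M) = M + 134*w
-2*D(-196, 302) = -2*(302 + 134*(-196)) = -2*(302 - 26264) = -2*(-25962) = 51924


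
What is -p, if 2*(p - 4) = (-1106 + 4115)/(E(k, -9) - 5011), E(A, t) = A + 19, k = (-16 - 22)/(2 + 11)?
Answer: -480355/129868 ≈ -3.6988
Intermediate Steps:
k = -38/13 ≈ -2.9231
E(A, t) = 19 + A
p = 480355/129868 (p = 4 + ((-1106 + 4115)/((19 - 38/13) - 5011))/2 = 4 + (3009/(209/13 - 5011))/2 = 4 + (3009/(-64934/13))/2 = 4 + (3009*(-13/64934))/2 = 4 + (½)*(-39117/64934) = 4 - 39117/129868 = 480355/129868 ≈ 3.6988)
-p = -1*480355/129868 = -480355/129868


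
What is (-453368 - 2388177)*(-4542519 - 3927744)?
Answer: 24068633476335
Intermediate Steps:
(-453368 - 2388177)*(-4542519 - 3927744) = -2841545*(-8470263) = 24068633476335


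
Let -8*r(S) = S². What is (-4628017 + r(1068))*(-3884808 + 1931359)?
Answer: 9319114032155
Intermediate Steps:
r(S) = -S²/8
(-4628017 + r(1068))*(-3884808 + 1931359) = (-4628017 - ⅛*1068²)*(-3884808 + 1931359) = (-4628017 - ⅛*1140624)*(-1953449) = (-4628017 - 142578)*(-1953449) = -4770595*(-1953449) = 9319114032155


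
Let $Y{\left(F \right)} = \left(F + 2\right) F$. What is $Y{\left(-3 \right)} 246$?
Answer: $738$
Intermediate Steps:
$Y{\left(F \right)} = F \left(2 + F\right)$ ($Y{\left(F \right)} = \left(2 + F\right) F = F \left(2 + F\right)$)
$Y{\left(-3 \right)} 246 = - 3 \left(2 - 3\right) 246 = \left(-3\right) \left(-1\right) 246 = 3 \cdot 246 = 738$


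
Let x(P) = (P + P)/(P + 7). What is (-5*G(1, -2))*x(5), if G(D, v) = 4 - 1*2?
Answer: -25/3 ≈ -8.3333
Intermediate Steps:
x(P) = 2*P/(7 + P) (x(P) = (2*P)/(7 + P) = 2*P/(7 + P))
G(D, v) = 2 (G(D, v) = 4 - 2 = 2)
(-5*G(1, -2))*x(5) = (-5*2)*(2*5/(7 + 5)) = -20*5/12 = -10*⅚ = -25/3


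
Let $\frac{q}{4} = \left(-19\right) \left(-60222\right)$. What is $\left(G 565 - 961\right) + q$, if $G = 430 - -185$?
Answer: $4923386$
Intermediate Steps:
$q = 4576872$ ($q = 4 \left(\left(-19\right) \left(-60222\right)\right) = 4 \cdot 1144218 = 4576872$)
$G = 615$ ($G = 430 + 185 = 615$)
$\left(G 565 - 961\right) + q = \left(615 \cdot 565 - 961\right) + 4576872 = \left(347475 - 961\right) + 4576872 = 346514 + 4576872 = 4923386$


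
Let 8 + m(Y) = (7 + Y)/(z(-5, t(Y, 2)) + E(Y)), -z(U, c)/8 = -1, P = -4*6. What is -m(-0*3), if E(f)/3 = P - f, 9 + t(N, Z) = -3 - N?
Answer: 519/64 ≈ 8.1094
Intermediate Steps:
P = -24
t(N, Z) = -12 - N (t(N, Z) = -9 + (-3 - N) = -12 - N)
z(U, c) = 8 (z(U, c) = -8*(-1) = 8)
E(f) = -72 - 3*f (E(f) = 3*(-24 - f) = -72 - 3*f)
m(Y) = -8 + (7 + Y)/(-64 - 3*Y) (m(Y) = -8 + (7 + Y)/(8 + (-72 - 3*Y)) = -8 + (7 + Y)/(-64 - 3*Y))
-m(-0*3) = -(-519 - (-25)*0*3)/(64 + 3*(-0*3)) = -(-519 - (-25)*0)/(64 + 3*(-1*0)) = -(-519 - 25*0)/(64 + 3*0) = -(-519 + 0)/(64 + 0) = -(-519)/64 = -1*(-519/64) = 519/64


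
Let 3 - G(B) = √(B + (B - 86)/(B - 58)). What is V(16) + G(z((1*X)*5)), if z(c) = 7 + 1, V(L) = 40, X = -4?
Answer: 43 - √239/5 ≈ 39.908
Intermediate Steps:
z(c) = 8
G(B) = 3 - √(B + (-86 + B)/(-58 + B)) (G(B) = 3 - √(B + (B - 86)/(B - 58)) = 3 - √(B + (-86 + B)/(-58 + B)))
V(16) + G(z((1*X)*5)) = 40 + (3 - √((-86 + 8 + 8*(-58 + 8))/(-58 + 8))) = 40 + (3 - √((-86 + 8 + 8*(-50))/(-50))) = 40 + (3 - √(-(-86 + 8 - 400)/50)) = 40 + (3 - √(-1/50*(-478))) = 40 + (3 - √(239/25)) = 40 + (3 - √239/5) = 43 - √239/5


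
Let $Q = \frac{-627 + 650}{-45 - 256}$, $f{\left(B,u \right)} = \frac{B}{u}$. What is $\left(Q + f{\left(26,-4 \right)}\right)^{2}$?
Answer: $\frac{15673681}{362404} \approx 43.249$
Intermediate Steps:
$Q = - \frac{23}{301}$ ($Q = \frac{23}{-301} = 23 \left(- \frac{1}{301}\right) = - \frac{23}{301} \approx -0.076412$)
$\left(Q + f{\left(26,-4 \right)}\right)^{2} = \left(- \frac{23}{301} + \frac{26}{-4}\right)^{2} = \left(- \frac{23}{301} + 26 \left(- \frac{1}{4}\right)\right)^{2} = \left(- \frac{23}{301} - \frac{13}{2}\right)^{2} = \left(- \frac{3959}{602}\right)^{2} = \frac{15673681}{362404}$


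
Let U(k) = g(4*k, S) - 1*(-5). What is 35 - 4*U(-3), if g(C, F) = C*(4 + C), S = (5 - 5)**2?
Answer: -369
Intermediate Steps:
S = 0 (S = 0**2 = 0)
U(k) = 5 + 4*k*(4 + 4*k) (U(k) = (4*k)*(4 + 4*k) - 1*(-5) = 4*k*(4 + 4*k) + 5 = 5 + 4*k*(4 + 4*k))
35 - 4*U(-3) = 35 - 4*(5 + 16*(-3)*(1 - 3)) = 35 - 4*(5 + 16*(-3)*(-2)) = 35 - 4*(5 + 96) = 35 - 4*101 = 35 - 404 = -369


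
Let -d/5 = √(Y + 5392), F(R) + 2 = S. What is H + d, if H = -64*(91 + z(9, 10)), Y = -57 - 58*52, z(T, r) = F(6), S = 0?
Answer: -5696 - 5*√2319 ≈ -5936.8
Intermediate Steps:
F(R) = -2 (F(R) = -2 + 0 = -2)
z(T, r) = -2
Y = -3073 (Y = -57 - 3016 = -3073)
H = -5696 (H = -64*(91 - 2) = -64*89 = -5696)
d = -5*√2319 (d = -5*√(-3073 + 5392) = -5*√2319 ≈ -240.78)
H + d = -5696 - 5*√2319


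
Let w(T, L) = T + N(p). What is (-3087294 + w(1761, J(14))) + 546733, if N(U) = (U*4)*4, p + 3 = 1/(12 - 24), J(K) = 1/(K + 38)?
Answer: -7616548/3 ≈ -2.5388e+6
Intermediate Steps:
J(K) = 1/(38 + K)
p = -37/12 (p = -3 + 1/(12 - 24) = -3 + 1/(-12) = -3 - 1/12 = -37/12 ≈ -3.0833)
N(U) = 16*U (N(U) = (4*U)*4 = 16*U)
w(T, L) = -148/3 + T (w(T, L) = T + 16*(-37/12) = T - 148/3 = -148/3 + T)
(-3087294 + w(1761, J(14))) + 546733 = (-3087294 + (-148/3 + 1761)) + 546733 = (-3087294 + 5135/3) + 546733 = -9256747/3 + 546733 = -7616548/3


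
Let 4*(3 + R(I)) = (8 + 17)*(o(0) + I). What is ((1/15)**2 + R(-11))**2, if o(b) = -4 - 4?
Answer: 12005804041/810000 ≈ 14822.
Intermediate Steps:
o(b) = -8
R(I) = -53 + 25*I/4 (R(I) = -3 + ((8 + 17)*(-8 + I))/4 = -3 + (25*(-8 + I))/4 = -3 + (-200 + 25*I)/4 = -3 + (-50 + 25*I/4) = -53 + 25*I/4)
((1/15)**2 + R(-11))**2 = ((1/15)**2 + (-53 + (25/4)*(-11)))**2 = ((1/15)**2 + (-53 - 275/4))**2 = (1/225 - 487/4)**2 = (-109571/900)**2 = 12005804041/810000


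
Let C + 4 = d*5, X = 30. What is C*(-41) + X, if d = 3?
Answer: -421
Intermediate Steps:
C = 11 (C = -4 + 3*5 = -4 + 15 = 11)
C*(-41) + X = 11*(-41) + 30 = -451 + 30 = -421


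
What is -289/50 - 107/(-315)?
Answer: -17137/3150 ≈ -5.4403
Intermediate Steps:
-289/50 - 107/(-315) = -289*1/50 - 107*(-1/315) = -289/50 + 107/315 = -17137/3150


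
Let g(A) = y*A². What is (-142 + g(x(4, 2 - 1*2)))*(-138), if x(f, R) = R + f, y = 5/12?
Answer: 18676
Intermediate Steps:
y = 5/12 (y = 5*(1/12) = 5/12 ≈ 0.41667)
g(A) = 5*A²/12
(-142 + g(x(4, 2 - 1*2)))*(-138) = (-142 + 5*((2 - 1*2) + 4)²/12)*(-138) = (-142 + 5*((2 - 2) + 4)²/12)*(-138) = (-142 + 5*(0 + 4)²/12)*(-138) = (-142 + (5/12)*4²)*(-138) = (-142 + (5/12)*16)*(-138) = (-142 + 20/3)*(-138) = -406/3*(-138) = 18676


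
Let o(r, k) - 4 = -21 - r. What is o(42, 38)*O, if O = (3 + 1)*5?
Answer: -1180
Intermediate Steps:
o(r, k) = -17 - r (o(r, k) = 4 + (-21 - r) = -17 - r)
O = 20 (O = 4*5 = 20)
o(42, 38)*O = (-17 - 1*42)*20 = (-17 - 42)*20 = -59*20 = -1180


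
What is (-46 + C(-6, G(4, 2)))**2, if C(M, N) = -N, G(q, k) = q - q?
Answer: 2116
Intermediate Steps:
G(q, k) = 0
(-46 + C(-6, G(4, 2)))**2 = (-46 - 1*0)**2 = (-46 + 0)**2 = (-46)**2 = 2116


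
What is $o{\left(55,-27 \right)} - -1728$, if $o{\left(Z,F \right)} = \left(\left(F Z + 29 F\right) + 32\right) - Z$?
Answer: $-563$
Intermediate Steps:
$o{\left(Z,F \right)} = 32 - Z + 29 F + F Z$ ($o{\left(Z,F \right)} = \left(\left(29 F + F Z\right) + 32\right) - Z = \left(32 + 29 F + F Z\right) - Z = 32 - Z + 29 F + F Z$)
$o{\left(55,-27 \right)} - -1728 = \left(32 - 55 + 29 \left(-27\right) - 1485\right) - -1728 = \left(32 - 55 - 783 - 1485\right) + 1728 = -2291 + 1728 = -563$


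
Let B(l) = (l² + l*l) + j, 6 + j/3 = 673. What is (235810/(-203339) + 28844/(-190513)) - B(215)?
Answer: -3658961907269703/38738722907 ≈ -94452.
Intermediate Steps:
j = 2001 (j = -18 + 3*673 = -18 + 2019 = 2001)
B(l) = 2001 + 2*l² (B(l) = (l² + l*l) + 2001 = (l² + l²) + 2001 = 2*l² + 2001 = 2001 + 2*l²)
(235810/(-203339) + 28844/(-190513)) - B(215) = (235810/(-203339) + 28844/(-190513)) - (2001 + 2*215²) = (235810*(-1/203339) + 28844*(-1/190513)) - (2001 + 2*46225) = (-235810/203339 - 28844/190513) - (2001 + 92450) = -50789980646/38738722907 - 1*94451 = -50789980646/38738722907 - 94451 = -3658961907269703/38738722907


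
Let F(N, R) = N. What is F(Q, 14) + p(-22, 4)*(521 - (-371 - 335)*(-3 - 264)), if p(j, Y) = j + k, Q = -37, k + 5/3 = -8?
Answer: 17858084/3 ≈ 5.9527e+6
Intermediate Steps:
k = -29/3 (k = -5/3 - 8 = -29/3 ≈ -9.6667)
p(j, Y) = -29/3 + j (p(j, Y) = j - 29/3 = -29/3 + j)
F(Q, 14) + p(-22, 4)*(521 - (-371 - 335)*(-3 - 264)) = -37 + (-29/3 - 22)*(521 - (-371 - 335)*(-3 - 264)) = -37 - 95*(521 - (-706)*(-267))/3 = -37 - 95*(521 - 1*188502)/3 = -37 - 95*(521 - 188502)/3 = -37 - 95/3*(-187981) = -37 + 17858195/3 = 17858084/3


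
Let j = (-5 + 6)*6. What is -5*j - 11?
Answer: -41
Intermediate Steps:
j = 6 (j = 1*6 = 6)
-5*j - 11 = -5*6 - 11 = -30 - 11 = -41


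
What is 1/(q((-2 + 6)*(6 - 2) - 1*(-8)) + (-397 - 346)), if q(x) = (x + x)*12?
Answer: -1/167 ≈ -0.0059880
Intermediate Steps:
q(x) = 24*x (q(x) = (2*x)*12 = 24*x)
1/(q((-2 + 6)*(6 - 2) - 1*(-8)) + (-397 - 346)) = 1/(24*((-2 + 6)*(6 - 2) - 1*(-8)) + (-397 - 346)) = 1/(24*(4*4 + 8) - 743) = 1/(24*(16 + 8) - 743) = 1/(24*24 - 743) = 1/(576 - 743) = 1/(-167) = -1/167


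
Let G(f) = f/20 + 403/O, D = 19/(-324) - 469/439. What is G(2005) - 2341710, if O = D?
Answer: -1501641356815/641188 ≈ -2.3420e+6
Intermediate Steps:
D = -160297/142236 (D = 19*(-1/324) - 469*1/439 = -19/324 - 469/439 = -160297/142236 ≈ -1.1270)
O = -160297/142236 ≈ -1.1270
G(f) = -57321108/160297 + f/20 (G(f) = f/20 + 403/(-160297/142236) = f*(1/20) + 403*(-142236/160297) = f/20 - 57321108/160297 = -57321108/160297 + f/20)
G(2005) - 2341710 = (-57321108/160297 + (1/20)*2005) - 2341710 = (-57321108/160297 + 401/4) - 2341710 = -165005335/641188 - 2341710 = -1501641356815/641188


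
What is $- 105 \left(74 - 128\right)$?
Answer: $5670$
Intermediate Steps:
$- 105 \left(74 - 128\right) = \left(-105\right) \left(-54\right) = 5670$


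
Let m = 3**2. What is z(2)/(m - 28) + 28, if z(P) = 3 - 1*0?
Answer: 529/19 ≈ 27.842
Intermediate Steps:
z(P) = 3 (z(P) = 3 + 0 = 3)
m = 9
z(2)/(m - 28) + 28 = 3/(9 - 28) + 28 = 3/(-19) + 28 = 3*(-1/19) + 28 = -3/19 + 28 = 529/19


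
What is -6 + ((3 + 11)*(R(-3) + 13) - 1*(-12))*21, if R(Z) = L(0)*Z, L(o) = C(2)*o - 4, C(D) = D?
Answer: 7596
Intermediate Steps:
L(o) = -4 + 2*o (L(o) = 2*o - 4 = -4 + 2*o)
R(Z) = -4*Z (R(Z) = (-4 + 2*0)*Z = (-4 + 0)*Z = -4*Z)
-6 + ((3 + 11)*(R(-3) + 13) - 1*(-12))*21 = -6 + ((3 + 11)*(-4*(-3) + 13) - 1*(-12))*21 = -6 + (14*(12 + 13) + 12)*21 = -6 + (14*25 + 12)*21 = -6 + (350 + 12)*21 = -6 + 362*21 = -6 + 7602 = 7596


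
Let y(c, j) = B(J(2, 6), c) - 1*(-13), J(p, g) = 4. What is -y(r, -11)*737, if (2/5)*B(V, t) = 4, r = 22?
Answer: -16951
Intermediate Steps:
B(V, t) = 10 (B(V, t) = (5/2)*4 = 10)
y(c, j) = 23 (y(c, j) = 10 - 1*(-13) = 10 + 13 = 23)
-y(r, -11)*737 = -23*737 = -1*16951 = -16951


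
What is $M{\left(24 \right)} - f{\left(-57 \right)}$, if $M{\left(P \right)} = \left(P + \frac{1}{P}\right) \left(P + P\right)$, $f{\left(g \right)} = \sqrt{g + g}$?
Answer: $1154 - i \sqrt{114} \approx 1154.0 - 10.677 i$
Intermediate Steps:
$f{\left(g \right)} = \sqrt{2} \sqrt{g}$ ($f{\left(g \right)} = \sqrt{2 g} = \sqrt{2} \sqrt{g}$)
$M{\left(P \right)} = 2 P \left(P + \frac{1}{P}\right)$ ($M{\left(P \right)} = \left(P + \frac{1}{P}\right) 2 P = 2 P \left(P + \frac{1}{P}\right)$)
$M{\left(24 \right)} - f{\left(-57 \right)} = \left(2 + 2 \cdot 24^{2}\right) - \sqrt{2} \sqrt{-57} = \left(2 + 2 \cdot 576\right) - \sqrt{2} i \sqrt{57} = \left(2 + 1152\right) - i \sqrt{114} = 1154 - i \sqrt{114}$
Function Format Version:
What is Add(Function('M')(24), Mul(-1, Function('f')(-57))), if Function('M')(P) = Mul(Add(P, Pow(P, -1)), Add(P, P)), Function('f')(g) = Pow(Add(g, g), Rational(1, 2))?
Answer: Add(1154, Mul(-1, I, Pow(114, Rational(1, 2)))) ≈ Add(1154.0, Mul(-10.677, I))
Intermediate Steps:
Function('f')(g) = Mul(Pow(2, Rational(1, 2)), Pow(g, Rational(1, 2))) (Function('f')(g) = Pow(Mul(2, g), Rational(1, 2)) = Mul(Pow(2, Rational(1, 2)), Pow(g, Rational(1, 2))))
Function('M')(P) = Mul(2, P, Add(P, Pow(P, -1))) (Function('M')(P) = Mul(Add(P, Pow(P, -1)), Mul(2, P)) = Mul(2, P, Add(P, Pow(P, -1))))
Add(Function('M')(24), Mul(-1, Function('f')(-57))) = Add(Add(2, Mul(2, Pow(24, 2))), Mul(-1, Mul(Pow(2, Rational(1, 2)), Pow(-57, Rational(1, 2))))) = Add(Add(2, Mul(2, 576)), Mul(-1, Mul(Pow(2, Rational(1, 2)), Mul(I, Pow(57, Rational(1, 2)))))) = Add(Add(2, 1152), Mul(-1, Mul(I, Pow(114, Rational(1, 2))))) = Add(1154, Mul(-1, I, Pow(114, Rational(1, 2))))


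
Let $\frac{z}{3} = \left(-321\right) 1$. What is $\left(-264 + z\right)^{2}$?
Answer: $1505529$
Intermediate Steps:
$z = -963$ ($z = 3 \left(\left(-321\right) 1\right) = 3 \left(-321\right) = -963$)
$\left(-264 + z\right)^{2} = \left(-264 - 963\right)^{2} = \left(-1227\right)^{2} = 1505529$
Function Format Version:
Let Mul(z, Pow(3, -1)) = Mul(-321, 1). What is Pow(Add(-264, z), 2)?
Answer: 1505529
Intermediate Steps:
z = -963 (z = Mul(3, Mul(-321, 1)) = Mul(3, -321) = -963)
Pow(Add(-264, z), 2) = Pow(Add(-264, -963), 2) = Pow(-1227, 2) = 1505529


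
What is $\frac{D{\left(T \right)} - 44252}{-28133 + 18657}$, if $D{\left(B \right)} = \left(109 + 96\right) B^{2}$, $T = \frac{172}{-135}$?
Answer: $\frac{40021399}{8635005} \approx 4.6348$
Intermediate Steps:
$T = - \frac{172}{135}$ ($T = 172 \left(- \frac{1}{135}\right) = - \frac{172}{135} \approx -1.2741$)
$D{\left(B \right)} = 205 B^{2}$
$\frac{D{\left(T \right)} - 44252}{-28133 + 18657} = \frac{205 \left(- \frac{172}{135}\right)^{2} - 44252}{-28133 + 18657} = \frac{205 \cdot \frac{29584}{18225} - 44252}{-9476} = \left(\frac{1212944}{3645} - 44252\right) \left(- \frac{1}{9476}\right) = \left(- \frac{160085596}{3645}\right) \left(- \frac{1}{9476}\right) = \frac{40021399}{8635005}$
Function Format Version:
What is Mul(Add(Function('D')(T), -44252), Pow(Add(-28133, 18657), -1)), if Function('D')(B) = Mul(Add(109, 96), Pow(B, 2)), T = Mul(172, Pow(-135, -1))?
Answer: Rational(40021399, 8635005) ≈ 4.6348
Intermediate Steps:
T = Rational(-172, 135) (T = Mul(172, Rational(-1, 135)) = Rational(-172, 135) ≈ -1.2741)
Function('D')(B) = Mul(205, Pow(B, 2))
Mul(Add(Function('D')(T), -44252), Pow(Add(-28133, 18657), -1)) = Mul(Add(Mul(205, Pow(Rational(-172, 135), 2)), -44252), Pow(Add(-28133, 18657), -1)) = Mul(Add(Mul(205, Rational(29584, 18225)), -44252), Pow(-9476, -1)) = Mul(Add(Rational(1212944, 3645), -44252), Rational(-1, 9476)) = Mul(Rational(-160085596, 3645), Rational(-1, 9476)) = Rational(40021399, 8635005)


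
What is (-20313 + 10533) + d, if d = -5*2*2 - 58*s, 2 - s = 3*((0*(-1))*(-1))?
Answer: -9916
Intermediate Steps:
s = 2 (s = 2 - 3*(0*(-1))*(-1) = 2 - 3*0*(-1) = 2 - 3*0 = 2 - 1*0 = 2 + 0 = 2)
d = -136 (d = -5*2*2 - 58*2 = -10*2 - 116 = -20 - 116 = -136)
(-20313 + 10533) + d = (-20313 + 10533) - 136 = -9780 - 136 = -9916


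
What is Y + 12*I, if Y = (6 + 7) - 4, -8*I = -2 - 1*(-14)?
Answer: -9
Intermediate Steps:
I = -3/2 (I = -(-2 - 1*(-14))/8 = -(-2 + 14)/8 = -⅛*12 = -3/2 ≈ -1.5000)
Y = 9 (Y = 13 - 4 = 9)
Y + 12*I = 9 + 12*(-3/2) = 9 - 18 = -9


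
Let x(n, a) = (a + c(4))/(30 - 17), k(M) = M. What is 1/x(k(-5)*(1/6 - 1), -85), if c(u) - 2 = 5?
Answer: -⅙ ≈ -0.16667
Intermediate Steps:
c(u) = 7 (c(u) = 2 + 5 = 7)
x(n, a) = 7/13 + a/13 (x(n, a) = (a + 7)/(30 - 17) = (7 + a)/13 = (7 + a)*(1/13) = 7/13 + a/13)
1/x(k(-5)*(1/6 - 1), -85) = 1/(7/13 + (1/13)*(-85)) = 1/(7/13 - 85/13) = 1/(-6) = -⅙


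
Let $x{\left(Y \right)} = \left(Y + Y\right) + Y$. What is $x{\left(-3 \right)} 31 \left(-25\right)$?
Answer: $6975$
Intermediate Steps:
$x{\left(Y \right)} = 3 Y$ ($x{\left(Y \right)} = 2 Y + Y = 3 Y$)
$x{\left(-3 \right)} 31 \left(-25\right) = 3 \left(-3\right) 31 \left(-25\right) = \left(-9\right) 31 \left(-25\right) = \left(-279\right) \left(-25\right) = 6975$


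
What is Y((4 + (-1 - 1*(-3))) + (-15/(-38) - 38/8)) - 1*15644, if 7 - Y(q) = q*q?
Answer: -90334937/5776 ≈ -15640.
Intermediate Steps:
Y(q) = 7 - q² (Y(q) = 7 - q*q = 7 - q²)
Y((4 + (-1 - 1*(-3))) + (-15/(-38) - 38/8)) - 1*15644 = (7 - ((4 + (-1 - 1*(-3))) + (-15/(-38) - 38/8))²) - 1*15644 = (7 - ((4 + (-1 + 3)) + (-15*(-1/38) - 38*⅛))²) - 15644 = (7 - ((4 + 2) + (15/38 - 19/4))²) - 15644 = (7 - (6 - 331/76)²) - 15644 = (7 - (125/76)²) - 15644 = (7 - 1*15625/5776) - 15644 = (7 - 15625/5776) - 15644 = 24807/5776 - 15644 = -90334937/5776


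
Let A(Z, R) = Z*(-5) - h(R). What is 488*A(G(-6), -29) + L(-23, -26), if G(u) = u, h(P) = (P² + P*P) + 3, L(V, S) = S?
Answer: -807666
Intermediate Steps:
h(P) = 3 + 2*P² (h(P) = (P² + P²) + 3 = 2*P² + 3 = 3 + 2*P²)
A(Z, R) = -3 - 5*Z - 2*R² (A(Z, R) = Z*(-5) - (3 + 2*R²) = -5*Z + (-3 - 2*R²) = -3 - 5*Z - 2*R²)
488*A(G(-6), -29) + L(-23, -26) = 488*(-3 - 5*(-6) - 2*(-29)²) - 26 = 488*(-3 + 30 - 2*841) - 26 = 488*(-3 + 30 - 1682) - 26 = 488*(-1655) - 26 = -807640 - 26 = -807666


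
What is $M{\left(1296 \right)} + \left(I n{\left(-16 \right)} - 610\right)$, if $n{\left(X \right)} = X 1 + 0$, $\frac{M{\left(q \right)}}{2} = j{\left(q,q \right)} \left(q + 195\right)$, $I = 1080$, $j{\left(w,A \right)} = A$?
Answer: $3846782$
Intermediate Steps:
$M{\left(q \right)} = 2 q \left(195 + q\right)$ ($M{\left(q \right)} = 2 q \left(q + 195\right) = 2 q \left(195 + q\right)$)
$n{\left(X \right)} = X$ ($n{\left(X \right)} = X + 0 = X$)
$M{\left(1296 \right)} + \left(I n{\left(-16 \right)} - 610\right) = 2 \cdot 1296 \left(195 + 1296\right) + \left(1080 \left(-16\right) - 610\right) = 2 \cdot 1296 \cdot 1491 - 17890 = 3864672 - 17890 = 3846782$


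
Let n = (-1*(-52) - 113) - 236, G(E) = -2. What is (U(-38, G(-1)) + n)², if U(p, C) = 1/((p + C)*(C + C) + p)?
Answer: 1312830289/14884 ≈ 88204.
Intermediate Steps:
U(p, C) = 1/(p + 2*C*(C + p)) (U(p, C) = 1/((C + p)*(2*C) + p) = 1/(2*C*(C + p) + p) = 1/(p + 2*C*(C + p)))
n = -297 (n = (52 - 113) - 236 = -61 - 236 = -297)
(U(-38, G(-1)) + n)² = (1/(-38 + 2*(-2)² + 2*(-2)*(-38)) - 297)² = (1/(-38 + 2*4 + 152) - 297)² = (1/(-38 + 8 + 152) - 297)² = (1/122 - 297)² = (-36233/122)² = 1312830289/14884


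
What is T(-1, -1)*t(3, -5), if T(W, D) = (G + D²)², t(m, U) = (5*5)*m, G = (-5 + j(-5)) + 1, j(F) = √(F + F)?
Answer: 75*(-3 + I*√10)² ≈ -75.0 - 1423.0*I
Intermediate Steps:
j(F) = √2*√F (j(F) = √(2*F) = √2*√F)
G = -4 + I*√10 (G = (-5 + √2*√(-5)) + 1 = (-5 + √2*(I*√5)) + 1 = (-5 + I*√10) + 1 = -4 + I*√10 ≈ -4.0 + 3.1623*I)
t(m, U) = 25*m
T(W, D) = (-4 + D² + I*√10)² (T(W, D) = ((-4 + I*√10) + D²)² = (-4 + D² + I*√10)²)
T(-1, -1)*t(3, -5) = (-4 + (-1)² + I*√10)²*(25*3) = (-4 + 1 + I*√10)²*75 = (-3 + I*√10)²*75 = 75*(-3 + I*√10)²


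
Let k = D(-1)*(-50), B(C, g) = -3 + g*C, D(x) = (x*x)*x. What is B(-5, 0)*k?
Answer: -150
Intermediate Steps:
D(x) = x³ (D(x) = x²*x = x³)
B(C, g) = -3 + C*g
k = 50 (k = (-1)³*(-50) = -1*(-50) = 50)
B(-5, 0)*k = (-3 - 5*0)*50 = (-3 + 0)*50 = -3*50 = -150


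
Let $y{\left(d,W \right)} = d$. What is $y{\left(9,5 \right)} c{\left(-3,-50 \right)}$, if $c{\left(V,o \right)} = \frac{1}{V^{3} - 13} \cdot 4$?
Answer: $- \frac{9}{10} \approx -0.9$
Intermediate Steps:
$c{\left(V,o \right)} = \frac{4}{-13 + V^{3}}$ ($c{\left(V,o \right)} = \frac{1}{-13 + V^{3}} \cdot 4 = \frac{4}{-13 + V^{3}}$)
$y{\left(9,5 \right)} c{\left(-3,-50 \right)} = 9 \frac{4}{-13 + \left(-3\right)^{3}} = 9 \frac{4}{-13 - 27} = 9 \frac{4}{-40} = 9 \cdot 4 \left(- \frac{1}{40}\right) = 9 \left(- \frac{1}{10}\right) = - \frac{9}{10}$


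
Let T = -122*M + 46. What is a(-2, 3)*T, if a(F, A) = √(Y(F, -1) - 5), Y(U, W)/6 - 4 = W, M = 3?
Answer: -320*√13 ≈ -1153.8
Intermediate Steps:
Y(U, W) = 24 + 6*W
a(F, A) = √13 (a(F, A) = √((24 + 6*(-1)) - 5) = √((24 - 6) - 5) = √(18 - 5) = √13)
T = -320 (T = -122*3 + 46 = -366 + 46 = -320)
a(-2, 3)*T = √13*(-320) = -320*√13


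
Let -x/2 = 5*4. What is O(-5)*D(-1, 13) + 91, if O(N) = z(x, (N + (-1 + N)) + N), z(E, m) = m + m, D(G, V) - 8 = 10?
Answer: -485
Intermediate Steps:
D(G, V) = 18 (D(G, V) = 8 + 10 = 18)
x = -40 (x = -10*4 = -2*20 = -40)
z(E, m) = 2*m
O(N) = -2 + 6*N (O(N) = 2*((N + (-1 + N)) + N) = 2*((-1 + 2*N) + N) = 2*(-1 + 3*N) = -2 + 6*N)
O(-5)*D(-1, 13) + 91 = (-2 + 6*(-5))*18 + 91 = (-2 - 30)*18 + 91 = -32*18 + 91 = -576 + 91 = -485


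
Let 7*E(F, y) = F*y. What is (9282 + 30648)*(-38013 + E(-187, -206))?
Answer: -9086830170/7 ≈ -1.2981e+9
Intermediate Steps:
E(F, y) = F*y/7 (E(F, y) = (F*y)/7 = F*y/7)
(9282 + 30648)*(-38013 + E(-187, -206)) = (9282 + 30648)*(-38013 + (⅐)*(-187)*(-206)) = 39930*(-38013 + 38522/7) = 39930*(-227569/7) = -9086830170/7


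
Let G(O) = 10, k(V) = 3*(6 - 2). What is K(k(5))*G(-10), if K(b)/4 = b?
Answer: 480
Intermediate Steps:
k(V) = 12 (k(V) = 3*4 = 12)
K(b) = 4*b
K(k(5))*G(-10) = (4*12)*10 = 48*10 = 480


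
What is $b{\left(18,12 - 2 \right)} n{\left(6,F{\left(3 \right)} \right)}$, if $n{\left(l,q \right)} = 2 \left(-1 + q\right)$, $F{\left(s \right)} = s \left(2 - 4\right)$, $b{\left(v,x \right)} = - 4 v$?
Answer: $1008$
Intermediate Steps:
$F{\left(s \right)} = - 2 s$ ($F{\left(s \right)} = s \left(-2\right) = - 2 s$)
$n{\left(l,q \right)} = -2 + 2 q$
$b{\left(18,12 - 2 \right)} n{\left(6,F{\left(3 \right)} \right)} = \left(-4\right) 18 \left(-2 + 2 \left(\left(-2\right) 3\right)\right) = - 72 \left(-2 + 2 \left(-6\right)\right) = - 72 \left(-2 - 12\right) = \left(-72\right) \left(-14\right) = 1008$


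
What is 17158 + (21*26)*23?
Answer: 29716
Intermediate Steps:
17158 + (21*26)*23 = 17158 + 546*23 = 17158 + 12558 = 29716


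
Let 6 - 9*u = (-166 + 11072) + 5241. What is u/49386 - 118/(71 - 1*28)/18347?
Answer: -12786421793/350654872554 ≈ -0.036464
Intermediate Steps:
u = -16141/9 (u = ⅔ - ((-166 + 11072) + 5241)/9 = ⅔ - (10906 + 5241)/9 = ⅔ - ⅑*16147 = ⅔ - 16147/9 = -16141/9 ≈ -1793.4)
u/49386 - 118/(71 - 1*28)/18347 = -16141/9/49386 - 118/(71 - 1*28)/18347 = -16141/9*1/49386 - 118/(71 - 28)*(1/18347) = -16141/444474 - 118/43*(1/18347) = -16141/444474 - 118*1/43*(1/18347) = -16141/444474 - 118/43*1/18347 = -16141/444474 - 118/788921 = -12786421793/350654872554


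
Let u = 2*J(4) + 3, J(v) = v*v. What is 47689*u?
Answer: 1669115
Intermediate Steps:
J(v) = v²
u = 35 (u = 2*4² + 3 = 2*16 + 3 = 32 + 3 = 35)
47689*u = 47689*35 = 1669115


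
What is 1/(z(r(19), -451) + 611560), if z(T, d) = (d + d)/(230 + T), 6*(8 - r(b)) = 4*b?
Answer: 338/206705927 ≈ 1.6352e-6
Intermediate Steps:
r(b) = 8 - 2*b/3
z(T, d) = 2*d/(230 + T) (z(T, d) = (2*d)/(230 + T) = 2*d/(230 + T))
1/(z(r(19), -451) + 611560) = 1/(2*(-451)/(230 + (8 - ⅔*19)) + 611560) = 1/(2*(-451)/(230 + (8 - 38/3)) + 611560) = 1/(2*(-451)/(230 - 14/3) + 611560) = 1/(2*(-451)/(676/3) + 611560) = 1/(2*(-451)*(3/676) + 611560) = 1/(-1353/338 + 611560) = 1/(206705927/338) = 338/206705927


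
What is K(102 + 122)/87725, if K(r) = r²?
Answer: 50176/87725 ≈ 0.57197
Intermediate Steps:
K(102 + 122)/87725 = (102 + 122)²/87725 = 224²*(1/87725) = 50176*(1/87725) = 50176/87725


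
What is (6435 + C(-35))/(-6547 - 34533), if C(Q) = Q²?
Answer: -383/2054 ≈ -0.18647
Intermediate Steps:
(6435 + C(-35))/(-6547 - 34533) = (6435 + (-35)²)/(-6547 - 34533) = (6435 + 1225)/(-41080) = 7660*(-1/41080) = -383/2054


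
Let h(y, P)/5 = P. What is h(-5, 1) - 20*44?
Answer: -875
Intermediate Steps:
h(y, P) = 5*P
h(-5, 1) - 20*44 = 5*1 - 20*44 = 5 - 880 = -875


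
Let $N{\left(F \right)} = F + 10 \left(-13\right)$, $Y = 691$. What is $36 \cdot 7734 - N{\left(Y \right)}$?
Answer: $277863$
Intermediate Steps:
$N{\left(F \right)} = -130 + F$ ($N{\left(F \right)} = F - 130 = -130 + F$)
$36 \cdot 7734 - N{\left(Y \right)} = 36 \cdot 7734 - \left(-130 + 691\right) = 278424 - 561 = 277863$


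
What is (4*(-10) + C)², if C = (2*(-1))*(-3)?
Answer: 1156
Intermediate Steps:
C = 6 (C = -2*(-3) = 6)
(4*(-10) + C)² = (4*(-10) + 6)² = (-40 + 6)² = (-34)² = 1156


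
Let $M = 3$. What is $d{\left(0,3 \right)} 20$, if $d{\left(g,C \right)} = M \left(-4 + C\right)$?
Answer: $-60$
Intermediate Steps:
$d{\left(g,C \right)} = -12 + 3 C$ ($d{\left(g,C \right)} = 3 \left(-4 + C\right) = -12 + 3 C$)
$d{\left(0,3 \right)} 20 = \left(-12 + 3 \cdot 3\right) 20 = \left(-12 + 9\right) 20 = \left(-3\right) 20 = -60$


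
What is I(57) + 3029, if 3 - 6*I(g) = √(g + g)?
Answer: 6059/2 - √114/6 ≈ 3027.7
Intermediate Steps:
I(g) = ½ - √2*√g/6 (I(g) = ½ - √(g + g)/6 = ½ - √2*√g/6)
I(57) + 3029 = (½ - √2*√57/6) + 3029 = (½ - √114/6) + 3029 = 6059/2 - √114/6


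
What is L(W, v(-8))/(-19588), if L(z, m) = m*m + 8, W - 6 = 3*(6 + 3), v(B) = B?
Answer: -18/4897 ≈ -0.0036757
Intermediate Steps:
W = 33 (W = 6 + 3*(6 + 3) = 6 + 3*9 = 6 + 27 = 33)
L(z, m) = 8 + m² (L(z, m) = m² + 8 = 8 + m²)
L(W, v(-8))/(-19588) = (8 + (-8)²)/(-19588) = (8 + 64)*(-1/19588) = 72*(-1/19588) = -18/4897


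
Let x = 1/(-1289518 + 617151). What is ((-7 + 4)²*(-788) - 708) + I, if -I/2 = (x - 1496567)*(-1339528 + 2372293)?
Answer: 2078423578501355100/672367 ≈ 3.0912e+12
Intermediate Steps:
x = -1/672367 (x = 1/(-672367) = -1/672367 ≈ -1.4873e-6)
I = 2078423583745817700/672367 (I = -2*(-1/672367 - 1496567)*(-1339528 + 2372293) = -(-2012484528180)*1032765/672367 = -2*(-1039211791872908850/672367) = 2078423583745817700/672367 ≈ 3.0912e+12)
((-7 + 4)²*(-788) - 708) + I = ((-7 + 4)²*(-788) - 708) + 2078423583745817700/672367 = ((-3)²*(-788) - 708) + 2078423583745817700/672367 = (9*(-788) - 708) + 2078423583745817700/672367 = (-7092 - 708) + 2078423583745817700/672367 = -7800 + 2078423583745817700/672367 = 2078423578501355100/672367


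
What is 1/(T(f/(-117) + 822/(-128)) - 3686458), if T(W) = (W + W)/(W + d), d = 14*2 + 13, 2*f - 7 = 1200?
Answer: -220297/812115811448 ≈ -2.7126e-7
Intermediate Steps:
f = 1207/2 (f = 7/2 + (½)*1200 = 7/2 + 600 = 1207/2 ≈ 603.50)
d = 41 (d = 28 + 13 = 41)
T(W) = 2*W/(41 + W) (T(W) = (W + W)/(W + 41) = (2*W)/(41 + W) = 2*W/(41 + W))
1/(T(f/(-117) + 822/(-128)) - 3686458) = 1/(2*((1207/2)/(-117) + 822/(-128))/(41 + ((1207/2)/(-117) + 822/(-128))) - 3686458) = 1/(2*((1207/2)*(-1/117) + 822*(-1/128))/(41 + ((1207/2)*(-1/117) + 822*(-1/128))) - 3686458) = 1/(2*(-1207/234 - 411/64)/(41 + (-1207/234 - 411/64)) - 3686458) = 1/(2*(-86711/7488)/(41 - 86711/7488) - 3686458) = 1/(2*(-86711/7488)/(220297/7488) - 3686458) = 1/(2*(-86711/7488)*(7488/220297) - 3686458) = 1/(-173422/220297 - 3686458) = 1/(-812115811448/220297) = -220297/812115811448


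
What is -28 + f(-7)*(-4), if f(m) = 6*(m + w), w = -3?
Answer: 212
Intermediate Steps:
f(m) = -18 + 6*m (f(m) = 6*(m - 3) = 6*(-3 + m) = -18 + 6*m)
-28 + f(-7)*(-4) = -28 + (-18 + 6*(-7))*(-4) = -28 + (-18 - 42)*(-4) = -28 - 60*(-4) = -28 + 240 = 212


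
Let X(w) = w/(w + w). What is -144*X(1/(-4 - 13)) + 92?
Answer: 20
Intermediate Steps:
X(w) = 1/2 (X(w) = w/((2*w)) = (1/(2*w))*w = 1/2)
-144*X(1/(-4 - 13)) + 92 = -144*1/2 + 92 = -72 + 92 = 20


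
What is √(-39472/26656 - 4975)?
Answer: I*√281887778/238 ≈ 70.544*I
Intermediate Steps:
√(-39472/26656 - 4975) = √(-39472*1/26656 - 4975) = √(-2467/1666 - 4975) = √(-8290817/1666) = I*√281887778/238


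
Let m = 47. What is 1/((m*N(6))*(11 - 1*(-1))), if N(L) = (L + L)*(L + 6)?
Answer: 1/81216 ≈ 1.2313e-5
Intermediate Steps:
N(L) = 2*L*(6 + L) (N(L) = (2*L)*(6 + L) = 2*L*(6 + L))
1/((m*N(6))*(11 - 1*(-1))) = 1/((47*(2*6*(6 + 6)))*(11 - 1*(-1))) = 1/((47*(2*6*12))*(11 + 1)) = 1/((47*144)*12) = 1/(6768*12) = 1/81216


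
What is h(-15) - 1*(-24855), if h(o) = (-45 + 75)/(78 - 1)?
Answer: 1913865/77 ≈ 24855.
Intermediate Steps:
h(o) = 30/77
h(-15) - 1*(-24855) = 30/77 - 1*(-24855) = 30/77 + 24855 = 1913865/77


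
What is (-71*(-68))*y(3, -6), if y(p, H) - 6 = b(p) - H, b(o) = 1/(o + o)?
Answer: 176222/3 ≈ 58741.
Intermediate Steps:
b(o) = 1/(2*o)
y(p, H) = 6 + 1/(2*p) - H (y(p, H) = 6 + (1/(2*p) - H) = 6 + 1/(2*p) - H)
(-71*(-68))*y(3, -6) = (-71*(-68))*(6 + (1/2)/3 - 1*(-6)) = 4828*(6 + (1/2)*(1/3) + 6) = 4828*(6 + 1/6 + 6) = 4828*(73/6) = 176222/3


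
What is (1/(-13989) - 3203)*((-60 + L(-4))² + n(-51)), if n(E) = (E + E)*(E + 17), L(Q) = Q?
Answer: -338918393152/13989 ≈ -2.4227e+7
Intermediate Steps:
n(E) = 2*E*(17 + E) (n(E) = (2*E)*(17 + E) = 2*E*(17 + E))
(1/(-13989) - 3203)*((-60 + L(-4))² + n(-51)) = (1/(-13989) - 3203)*((-60 - 4)² + 2*(-51)*(17 - 51)) = (-1/13989 - 3203)*((-64)² + 2*(-51)*(-34)) = -44806768*(4096 + 3468)/13989 = -44806768/13989*7564 = -338918393152/13989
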